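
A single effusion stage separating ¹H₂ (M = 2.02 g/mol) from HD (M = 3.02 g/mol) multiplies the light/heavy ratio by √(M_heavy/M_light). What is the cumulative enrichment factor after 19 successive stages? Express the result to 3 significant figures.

45.6

The single-stage factor is √(M_heavy/M_light), so 19 stages give [√(3.02/2.02)]^19 = (3.02/2.02)^(19/2).
= 1.49505^(19/2) = 45.6.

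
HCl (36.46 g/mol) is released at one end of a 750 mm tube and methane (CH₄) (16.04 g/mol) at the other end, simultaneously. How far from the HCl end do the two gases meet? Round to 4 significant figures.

The fronts meet when d_HCl + d_CH₄ = L with d_HCl/d_CH₄ = √(M_CH₄/M_HCl) (Graham's law). Here √(M_CH₄/M_HCl) = √(16.04/36.46) = 0.6633.
With d_HCl + d_CH₄ = 750 mm, d_CH₄ = 750/(1 + 0.6633) = 450.9 mm.
d_HCl = 750 − 450.9 = 299.1 mm.

299.1 mm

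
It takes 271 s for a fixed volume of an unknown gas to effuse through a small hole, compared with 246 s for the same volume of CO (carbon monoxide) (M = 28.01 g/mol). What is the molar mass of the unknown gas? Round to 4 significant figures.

33.99 g/mol

Since effusion rate ∝ 1/√M, t_X/t_CO = √(M_X/M_CO).
271/246 = 1.102 = √(M_X/28.01)
M_X = 28.01 × 1.102² = 28.01 × 1.214 = 33.99 g/mol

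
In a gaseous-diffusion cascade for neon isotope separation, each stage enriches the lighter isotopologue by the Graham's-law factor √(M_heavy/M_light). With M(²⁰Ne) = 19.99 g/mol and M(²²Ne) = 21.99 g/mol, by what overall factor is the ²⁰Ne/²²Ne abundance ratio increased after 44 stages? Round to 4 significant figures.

Each stage multiplies the ratio by α = √(21.99/19.99), so after 44 stages the overall factor is α^44 = (21.99/19.99)^(44/2).
= 1.10005^22 = 8.148.

8.148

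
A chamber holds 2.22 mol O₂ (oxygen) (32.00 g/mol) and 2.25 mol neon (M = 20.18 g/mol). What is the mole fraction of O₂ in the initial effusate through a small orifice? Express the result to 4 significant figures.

The effusion rate of species i is ∝ p_i/√M_i ∝ n_i/√M_i.
Mole fraction of O₂ in the effusate = (n_O₂/√M_O₂) / (n_O₂/√M_O₂ + n_Ne/√M_Ne)
= (2.22/√32.00) / (2.22/√32.00 + 2.25/√20.18) = 0.3924/(0.3924 + 0.5009) = 0.4393.

0.4393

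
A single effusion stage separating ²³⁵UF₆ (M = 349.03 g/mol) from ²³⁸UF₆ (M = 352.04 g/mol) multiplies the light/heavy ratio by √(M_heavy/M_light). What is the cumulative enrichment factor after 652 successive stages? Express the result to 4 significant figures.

16.43

After 652 stages the ratio has grown by (√(352.04/349.03))^652 = (352.04/349.03)^(652/2).
= 1.00862^326 = 16.43.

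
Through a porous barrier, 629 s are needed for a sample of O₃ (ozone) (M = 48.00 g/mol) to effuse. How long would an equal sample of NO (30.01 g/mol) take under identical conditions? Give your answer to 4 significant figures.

From Graham's law, t_NO/t_O₃ = √(M_NO/M_O₃) = √(30.01/48.00) = √0.6252 = 0.7907.
So the time for NO is 629 × 0.7907 = 497.4 s.

497.4 s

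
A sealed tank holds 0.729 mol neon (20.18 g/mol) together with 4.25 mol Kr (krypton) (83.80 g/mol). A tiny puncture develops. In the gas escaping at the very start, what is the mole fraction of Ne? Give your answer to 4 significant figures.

0.2590

The effusion rate of species i is ∝ p_i/√M_i ∝ n_i/√M_i.
Mole fraction of Ne in the effusate = (n_Ne/√M_Ne) / (n_Ne/√M_Ne + n_Kr/√M_Kr)
= (0.729/√20.18) / (0.729/√20.18 + 4.25/√83.80) = 0.1623/(0.1623 + 0.4643) = 0.2590.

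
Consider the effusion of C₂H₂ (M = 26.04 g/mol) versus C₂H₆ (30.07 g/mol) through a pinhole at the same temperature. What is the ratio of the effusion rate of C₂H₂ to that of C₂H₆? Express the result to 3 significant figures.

Graham's law gives rate_C₂H₂/rate_C₂H₆ = √(M_C₂H₆/M_C₂H₂) = √(30.07/26.04) = √1.155 = 1.07.

1.07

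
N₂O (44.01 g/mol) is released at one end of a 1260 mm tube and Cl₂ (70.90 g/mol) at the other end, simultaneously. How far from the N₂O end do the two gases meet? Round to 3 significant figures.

705 mm

Graham's law gives d_N₂O/d_Cl₂ = rate_N₂O/rate_Cl₂ = √(M_Cl₂/M_N₂O) = √(70.90/44.01) = 1.269.
With d_N₂O + d_Cl₂ = 1260 mm, d_Cl₂ = 1260/(1 + 1.269) = 555.2 mm.
d_N₂O = 1260 − 555.2 = 705 mm.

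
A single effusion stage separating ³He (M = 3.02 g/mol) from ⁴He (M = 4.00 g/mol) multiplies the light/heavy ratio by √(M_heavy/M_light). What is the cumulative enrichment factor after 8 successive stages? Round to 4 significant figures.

Each stage multiplies the ratio by α = √(4.00/3.02), so after 8 stages the overall factor is α^8 = (4.00/3.02)^(8/2).
= 1.32450^4 = 3.078.

3.078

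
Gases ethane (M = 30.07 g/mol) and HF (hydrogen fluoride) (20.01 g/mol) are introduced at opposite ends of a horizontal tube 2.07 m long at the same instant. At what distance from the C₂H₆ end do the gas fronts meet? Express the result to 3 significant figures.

0.930 m

In equal time, each gas travels a distance ∝ its rate ∝ 1/√M, so d_C₂H₆/d_HF = √(M_HF/M_C₂H₆) = √(20.01/30.07) = 0.8157.
With d_C₂H₆ + d_HF = 2.07 m, d_HF = 2.07/(1 + 0.8157) = 1.140 m.
d_C₂H₆ = 2.07 − 1.140 = 0.930 m.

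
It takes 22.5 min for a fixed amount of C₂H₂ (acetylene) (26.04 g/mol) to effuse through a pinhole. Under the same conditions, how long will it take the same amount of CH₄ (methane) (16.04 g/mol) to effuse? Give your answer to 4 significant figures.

From Graham's law, t_CH₄/t_C₂H₂ = √(M_CH₄/M_C₂H₂) = √(16.04/26.04) = √0.6160 = 0.7848.
So the time for CH₄ is 22.5 × 0.7848 = 17.66 min.

17.66 min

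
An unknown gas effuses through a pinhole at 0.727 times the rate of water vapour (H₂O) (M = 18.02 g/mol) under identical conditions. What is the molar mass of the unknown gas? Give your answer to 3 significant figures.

By Graham's law, rate_X/rate_H₂O = √(M_H₂O/M_X).
0.727 = √(18.02/M_X)
M_X = 18.02 / 0.727² = 18.02 / 0.5285 = 34.1 g/mol

34.1 g/mol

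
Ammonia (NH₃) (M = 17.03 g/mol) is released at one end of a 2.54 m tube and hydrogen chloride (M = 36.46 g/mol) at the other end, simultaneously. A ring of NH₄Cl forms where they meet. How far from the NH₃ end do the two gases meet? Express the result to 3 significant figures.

The fronts meet when d_NH₃ + d_HCl = L with d_NH₃/d_HCl = √(M_HCl/M_NH₃) (Graham's law). Here √(M_HCl/M_NH₃) = √(36.46/17.03) = 1.463.
With d_NH₃ + d_HCl = 2.54 m, d_HCl = 2.54/(1 + 1.463) = 1.031 m.
d_NH₃ = 2.54 − 1.031 = 1.51 m.

1.51 m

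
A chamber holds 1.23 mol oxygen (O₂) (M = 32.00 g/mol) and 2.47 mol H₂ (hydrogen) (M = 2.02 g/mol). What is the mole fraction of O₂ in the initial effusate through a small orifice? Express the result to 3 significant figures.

Effusion rate of each component ∝ n_i/√M_i (partial pressure × 1/√M).
So x_O₂ in the escaping gas = (n_O₂/√M_O₂) / Σ(n_i/√M_i)
= (1.23/√32.00) / (1.23/√32.00 + 2.47/√2.02) = 0.2174/(0.2174 + 1.738) = 0.111.

0.111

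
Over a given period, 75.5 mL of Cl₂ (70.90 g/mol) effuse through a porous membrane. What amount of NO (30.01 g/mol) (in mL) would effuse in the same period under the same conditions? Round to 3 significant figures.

116 mL

From Graham's law, rate_NO/rate_Cl₂ = √(M_Cl₂/M_NO) = √(70.90/30.01) = √2.363 = 1.537.
So the volume for NO is 75.5 × 1.537 = 116 mL.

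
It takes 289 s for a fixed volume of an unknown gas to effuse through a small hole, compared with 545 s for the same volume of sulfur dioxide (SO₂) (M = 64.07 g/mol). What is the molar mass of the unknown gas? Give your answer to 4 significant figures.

18.02 g/mol

By Graham's law, t_X/t_SO₂ = √(M_X/M_SO₂).
289/545 = 0.5303 = √(M_X/64.07)
M_X = 64.07 × 0.5303² = 64.07 × 0.2812 = 18.02 g/mol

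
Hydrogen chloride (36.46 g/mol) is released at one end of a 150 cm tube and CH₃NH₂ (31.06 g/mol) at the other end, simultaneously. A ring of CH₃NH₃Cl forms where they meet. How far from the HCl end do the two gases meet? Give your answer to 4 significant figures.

The fronts meet when d_HCl + d_CH₃NH₂ = L with d_HCl/d_CH₃NH₂ = √(M_CH₃NH₂/M_HCl) (Graham's law). Here √(M_CH₃NH₂/M_HCl) = √(31.06/36.46) = 0.9230.
With d_HCl + d_CH₃NH₂ = 150 cm, d_CH₃NH₂ = 150/(1 + 0.9230) = 78.00 cm.
d_HCl = 150 − 78.00 = 72.00 cm.

72.00 cm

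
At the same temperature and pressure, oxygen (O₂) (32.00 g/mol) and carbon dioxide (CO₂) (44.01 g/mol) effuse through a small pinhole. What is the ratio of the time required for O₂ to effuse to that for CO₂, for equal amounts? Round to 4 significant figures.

From Graham's law, t_O₂/t_CO₂ = √(M_O₂/M_CO₂) = √(32.00/44.01) = √0.7271 = 0.8527.

0.8527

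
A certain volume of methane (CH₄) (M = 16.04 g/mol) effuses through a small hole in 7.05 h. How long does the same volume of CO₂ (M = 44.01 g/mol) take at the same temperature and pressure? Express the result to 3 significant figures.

11.7 h

By Graham's law, t_CO₂/t_CH₄ = √(M_CO₂/M_CH₄) = √(44.01/16.04) = √2.744 = 1.656.
So the time for CO₂ is 7.05 × 1.656 = 11.7 h.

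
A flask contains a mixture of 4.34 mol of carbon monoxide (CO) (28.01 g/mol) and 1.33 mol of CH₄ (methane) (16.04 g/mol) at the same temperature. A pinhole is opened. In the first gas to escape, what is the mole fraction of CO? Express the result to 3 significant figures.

0.712

Effusion rate of each component ∝ n_i/√M_i (partial pressure × 1/√M).
So x_CO in the escaping gas = (n_CO/√M_CO) / Σ(n_i/√M_i)
= (4.34/√28.01) / (4.34/√28.01 + 1.33/√16.04) = 0.8200/(0.8200 + 0.3321) = 0.712.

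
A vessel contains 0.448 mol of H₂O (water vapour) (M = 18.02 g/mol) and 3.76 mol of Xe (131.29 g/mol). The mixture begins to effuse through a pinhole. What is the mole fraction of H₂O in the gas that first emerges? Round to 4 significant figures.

0.2433

Each component's effusion rate ∝ (its partial pressure)·(1/√M) ∝ n_i/√M_i.
So x_H₂O in the escaping gas = (n_H₂O/√M_H₂O) / Σ(n_i/√M_i)
= (0.448/√18.02) / (0.448/√18.02 + 3.76/√131.29) = 0.1055/(0.1055 + 0.3281) = 0.2433.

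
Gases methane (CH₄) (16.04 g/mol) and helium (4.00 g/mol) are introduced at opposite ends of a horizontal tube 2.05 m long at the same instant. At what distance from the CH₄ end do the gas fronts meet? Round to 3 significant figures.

The fronts meet when d_CH₄ + d_He = L with d_CH₄/d_He = √(M_He/M_CH₄) (Graham's law). Here √(M_He/M_CH₄) = √(4.00/16.04) = 0.4994.
With d_CH₄ + d_He = 2.05 m, d_He = 2.05/(1 + 0.4994) = 1.367 m.
d_CH₄ = 2.05 − 1.367 = 0.683 m.

0.683 m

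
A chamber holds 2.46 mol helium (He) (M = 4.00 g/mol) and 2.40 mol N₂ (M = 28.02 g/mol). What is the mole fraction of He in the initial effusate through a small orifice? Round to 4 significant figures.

The effusion rate of species i is ∝ p_i/√M_i ∝ n_i/√M_i.
So x_He in the escaping gas = (n_He/√M_He) / Σ(n_i/√M_i)
= (2.46/√4.00) / (2.46/√4.00 + 2.40/√28.02) = 1.230/(1.230 + 0.4534) = 0.7307.

0.7307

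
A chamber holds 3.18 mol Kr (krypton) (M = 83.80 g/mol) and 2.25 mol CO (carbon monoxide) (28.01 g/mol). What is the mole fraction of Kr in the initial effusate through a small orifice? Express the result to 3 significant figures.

0.450

Effusion rate of each component ∝ n_i/√M_i (partial pressure × 1/√M).
So x_Kr in the escaping gas = (n_Kr/√M_Kr) / Σ(n_i/√M_i)
= (3.18/√83.80) / (3.18/√83.80 + 2.25/√28.01) = 0.3474/(0.3474 + 0.4251) = 0.450.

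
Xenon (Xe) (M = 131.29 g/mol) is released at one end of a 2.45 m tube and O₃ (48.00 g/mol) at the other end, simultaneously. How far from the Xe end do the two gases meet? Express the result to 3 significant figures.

Graham's law gives d_Xe/d_O₃ = rate_Xe/rate_O₃ = √(M_O₃/M_Xe) = √(48.00/131.29) = 0.6047.
With d_Xe + d_O₃ = 2.45 m, d_O₃ = 2.45/(1 + 0.6047) = 1.527 m.
d_Xe = 2.45 − 1.527 = 0.923 m.

0.923 m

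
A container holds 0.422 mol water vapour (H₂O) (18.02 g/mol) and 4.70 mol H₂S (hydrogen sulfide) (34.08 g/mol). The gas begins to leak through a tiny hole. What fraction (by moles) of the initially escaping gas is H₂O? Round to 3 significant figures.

Effusion rate of each component ∝ n_i/√M_i (partial pressure × 1/√M).
x_H₂O(eff) = (n_H₂O/√M_H₂O) / (n_H₂O/√M_H₂O + n_H₂S/√M_H₂S)
= (0.422/√18.02) / (0.422/√18.02 + 4.70/√34.08) = 0.09941/(0.09941 + 0.8051) = 0.110.

0.110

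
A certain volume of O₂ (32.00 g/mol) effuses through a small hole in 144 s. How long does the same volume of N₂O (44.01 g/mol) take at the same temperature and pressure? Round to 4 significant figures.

Since effusion rate ∝ 1/√M, t_N₂O/t_O₂ = √(M_N₂O/M_O₂) = √(44.01/32.00) = √1.375 = 1.173.
So the time for N₂O is 144 × 1.173 = 168.9 s.

168.9 s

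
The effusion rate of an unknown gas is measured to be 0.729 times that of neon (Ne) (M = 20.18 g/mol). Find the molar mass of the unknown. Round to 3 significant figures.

Graham's law gives rate_X/rate_Ne = √(M_Ne/M_X).
0.729 = √(20.18/M_X)
M_X = 20.18 / 0.729² = 20.18 / 0.5314 = 38.0 g/mol

38.0 g/mol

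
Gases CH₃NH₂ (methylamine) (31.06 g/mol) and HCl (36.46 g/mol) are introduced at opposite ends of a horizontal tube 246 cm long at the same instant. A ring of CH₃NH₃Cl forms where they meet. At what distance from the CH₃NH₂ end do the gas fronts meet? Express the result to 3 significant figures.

128 cm

In equal time, each gas travels a distance ∝ its rate ∝ 1/√M, so d_CH₃NH₂/d_HCl = √(M_HCl/M_CH₃NH₂) = √(36.46/31.06) = 1.083.
With d_CH₃NH₂ + d_HCl = 246 cm, d_HCl = 246/(1 + 1.083) = 118.1 cm.
d_CH₃NH₂ = 246 − 118.1 = 128 cm.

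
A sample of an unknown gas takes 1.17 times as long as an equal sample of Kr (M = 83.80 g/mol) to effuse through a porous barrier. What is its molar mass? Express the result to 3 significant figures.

115 g/mol

Graham's law gives t_X/t_Kr = √(M_X/M_Kr).
1.17 = √(M_X/83.80)
M_X = 83.80 × 1.17² = 83.80 × 1.369 = 115 g/mol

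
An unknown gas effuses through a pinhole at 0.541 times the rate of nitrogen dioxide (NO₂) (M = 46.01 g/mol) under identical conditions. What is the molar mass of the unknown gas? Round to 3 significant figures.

From Graham's law, rate_X/rate_NO₂ = √(M_NO₂/M_X).
0.541 = √(46.01/M_X)
M_X = 46.01 / 0.541² = 46.01 / 0.2927 = 157 g/mol

157 g/mol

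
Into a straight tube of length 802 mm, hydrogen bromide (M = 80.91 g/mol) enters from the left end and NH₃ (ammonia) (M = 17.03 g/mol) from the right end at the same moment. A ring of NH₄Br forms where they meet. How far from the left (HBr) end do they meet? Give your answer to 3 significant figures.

252 mm

In equal time, each gas travels a distance ∝ its rate ∝ 1/√M, so d_HBr/d_NH₃ = √(M_NH₃/M_HBr) = √(17.03/80.91) = 0.4588.
With d_HBr + d_NH₃ = 802 mm, d_NH₃ = 802/(1 + 0.4588) = 549.8 mm.
d_HBr = 802 − 549.8 = 252 mm.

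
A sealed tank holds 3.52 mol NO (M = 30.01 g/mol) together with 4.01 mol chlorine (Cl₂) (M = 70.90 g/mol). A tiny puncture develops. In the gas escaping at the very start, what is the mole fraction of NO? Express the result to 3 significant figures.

Effusion rate of each component ∝ n_i/√M_i (partial pressure × 1/√M).
So x_NO in the escaping gas = (n_NO/√M_NO) / Σ(n_i/√M_i)
= (3.52/√30.01) / (3.52/√30.01 + 4.01/√70.90) = 0.6426/(0.6426 + 0.4762) = 0.574.

0.574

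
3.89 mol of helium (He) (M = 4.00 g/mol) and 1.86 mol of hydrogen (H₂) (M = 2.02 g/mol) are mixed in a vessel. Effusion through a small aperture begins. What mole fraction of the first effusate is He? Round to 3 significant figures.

0.598

The effusion rate of species i is ∝ p_i/√M_i ∝ n_i/√M_i.
So x_He in the escaping gas = (n_He/√M_He) / Σ(n_i/√M_i)
= (3.89/√4.00) / (3.89/√4.00 + 1.86/√2.02) = 1.945/(1.945 + 1.309) = 0.598.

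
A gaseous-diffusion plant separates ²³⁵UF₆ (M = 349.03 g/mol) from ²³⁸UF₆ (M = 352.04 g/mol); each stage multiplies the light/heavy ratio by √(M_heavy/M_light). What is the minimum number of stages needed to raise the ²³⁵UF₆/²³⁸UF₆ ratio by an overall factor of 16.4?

652

With α = √(352.04/349.03) per stage, ln α = ½ ln(1.00862) = 0.004293.
Need α^N ≥ 16.4 ⇒ N ≥ ln(16.4) / ln α = 2.797 / 0.004293 = 651.52.
So at least 652 stages are needed.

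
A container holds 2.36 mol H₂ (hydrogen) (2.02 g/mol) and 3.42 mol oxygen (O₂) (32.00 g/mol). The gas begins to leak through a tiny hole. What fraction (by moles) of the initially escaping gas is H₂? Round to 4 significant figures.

Rate_i ∝ x_i/√M_i (Graham's law weighted by mole fraction), so the effusate composition follows n_i/√M_i.
So x_H₂ in the escaping gas = (n_H₂/√M_H₂) / Σ(n_i/√M_i)
= (2.36/√2.02) / (2.36/√2.02 + 3.42/√32.00) = 1.660/(1.660 + 0.6046) = 0.7331.

0.7331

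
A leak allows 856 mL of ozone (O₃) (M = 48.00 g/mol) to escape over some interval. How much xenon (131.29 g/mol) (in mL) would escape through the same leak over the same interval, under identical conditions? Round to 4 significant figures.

From Graham's law, rate_Xe/rate_O₃ = √(M_O₃/M_Xe) = √(48.00/131.29) = √0.3656 = 0.6047.
So the volume for Xe is 856 × 0.6047 = 517.6 mL.

517.6 mL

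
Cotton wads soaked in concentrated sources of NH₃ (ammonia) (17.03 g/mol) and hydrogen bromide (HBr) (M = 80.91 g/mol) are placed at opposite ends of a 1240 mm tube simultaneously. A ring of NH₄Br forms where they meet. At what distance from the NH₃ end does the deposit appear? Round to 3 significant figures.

Graham's law gives d_NH₃/d_HBr = rate_NH₃/rate_HBr = √(M_HBr/M_NH₃) = √(80.91/17.03) = 2.180.
With d_NH₃ + d_HBr = 1240 mm, d_HBr = 1240/(1 + 2.180) = 390.0 mm.
d_NH₃ = 1240 − 390.0 = 850 mm.

850 mm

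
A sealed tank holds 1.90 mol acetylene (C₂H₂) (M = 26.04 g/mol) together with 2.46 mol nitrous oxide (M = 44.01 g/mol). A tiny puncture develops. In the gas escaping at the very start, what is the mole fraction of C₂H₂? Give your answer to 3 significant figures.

The effusion rate of species i is ∝ p_i/√M_i ∝ n_i/√M_i.
So x_C₂H₂ in the escaping gas = (n_C₂H₂/√M_C₂H₂) / Σ(n_i/√M_i)
= (1.90/√26.04) / (1.90/√26.04 + 2.46/√44.01) = 0.3723/(0.3723 + 0.3708) = 0.501.

0.501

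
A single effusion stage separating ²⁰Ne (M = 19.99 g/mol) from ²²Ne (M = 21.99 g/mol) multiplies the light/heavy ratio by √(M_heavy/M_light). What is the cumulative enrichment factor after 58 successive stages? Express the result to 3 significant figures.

15.9

After 58 stages the ratio has grown by (√(21.99/19.99))^58 = (21.99/19.99)^(58/2).
= 1.10005^29 = 15.9.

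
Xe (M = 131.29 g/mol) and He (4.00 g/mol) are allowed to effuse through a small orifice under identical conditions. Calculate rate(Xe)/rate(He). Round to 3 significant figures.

0.175

Graham's law gives rate_Xe/rate_He = √(M_He/M_Xe) = √(4.00/131.29) = √0.03047 = 0.175.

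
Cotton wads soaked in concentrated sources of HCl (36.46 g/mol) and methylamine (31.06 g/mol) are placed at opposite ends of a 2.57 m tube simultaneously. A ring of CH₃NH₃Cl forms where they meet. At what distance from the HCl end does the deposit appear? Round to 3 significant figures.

1.23 m

The fronts meet when d_HCl + d_CH₃NH₂ = L with d_HCl/d_CH₃NH₂ = √(M_CH₃NH₂/M_HCl) (Graham's law). Here √(M_CH₃NH₂/M_HCl) = √(31.06/36.46) = 0.9230.
With d_HCl + d_CH₃NH₂ = 2.57 m, d_CH₃NH₂ = 2.57/(1 + 0.9230) = 1.336 m.
d_HCl = 2.57 − 1.336 = 1.23 m.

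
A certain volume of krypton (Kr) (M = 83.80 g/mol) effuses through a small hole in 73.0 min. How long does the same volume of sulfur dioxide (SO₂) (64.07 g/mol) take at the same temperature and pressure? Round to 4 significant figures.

63.83 min

From Graham's law, t_SO₂/t_Kr = √(M_SO₂/M_Kr) = √(64.07/83.80) = √0.7646 = 0.8744.
So the time for SO₂ is 73.0 × 0.8744 = 63.83 min.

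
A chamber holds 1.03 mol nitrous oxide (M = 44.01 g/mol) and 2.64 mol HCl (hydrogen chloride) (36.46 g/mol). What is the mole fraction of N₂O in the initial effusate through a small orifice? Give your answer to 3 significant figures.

Effusion rate of each component ∝ n_i/√M_i (partial pressure × 1/√M).
x_N₂O(eff) = (n_N₂O/√M_N₂O) / (n_N₂O/√M_N₂O + n_HCl/√M_HCl)
= (1.03/√44.01) / (1.03/√44.01 + 2.64/√36.46) = 0.1553/(0.1553 + 0.4372) = 0.262.

0.262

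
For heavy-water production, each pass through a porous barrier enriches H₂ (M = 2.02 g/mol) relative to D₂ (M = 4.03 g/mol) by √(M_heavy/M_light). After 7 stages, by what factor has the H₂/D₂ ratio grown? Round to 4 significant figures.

11.22

After 7 stages the ratio has grown by (√(4.03/2.02))^7 = (4.03/2.02)^(7/2).
= 1.99505^(7/2) = 11.22.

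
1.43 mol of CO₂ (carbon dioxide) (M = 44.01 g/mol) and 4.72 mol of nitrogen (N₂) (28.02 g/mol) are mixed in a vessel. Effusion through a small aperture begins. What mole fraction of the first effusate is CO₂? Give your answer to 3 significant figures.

The effusion rate of species i is ∝ p_i/√M_i ∝ n_i/√M_i.
So x_CO₂ in the escaping gas = (n_CO₂/√M_CO₂) / Σ(n_i/√M_i)
= (1.43/√44.01) / (1.43/√44.01 + 4.72/√28.02) = 0.2156/(0.2156 + 0.8917) = 0.195.

0.195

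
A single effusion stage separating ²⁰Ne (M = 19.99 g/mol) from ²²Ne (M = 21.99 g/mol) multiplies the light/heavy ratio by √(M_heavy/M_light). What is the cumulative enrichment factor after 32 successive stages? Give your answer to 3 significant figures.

4.60

After 32 stages the ratio has grown by (√(21.99/19.99))^32 = (21.99/19.99)^(32/2).
= 1.10005^16 = 4.60.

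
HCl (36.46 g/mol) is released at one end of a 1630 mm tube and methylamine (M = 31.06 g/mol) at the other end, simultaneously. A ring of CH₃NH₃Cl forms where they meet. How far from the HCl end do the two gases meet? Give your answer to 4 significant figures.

In equal time, each gas travels a distance ∝ its rate ∝ 1/√M, so d_HCl/d_CH₃NH₂ = √(M_CH₃NH₂/M_HCl) = √(31.06/36.46) = 0.9230.
With d_HCl + d_CH₃NH₂ = 1630 mm, d_CH₃NH₂ = 1630/(1 + 0.9230) = 847.6 mm.
d_HCl = 1630 − 847.6 = 782.4 mm.

782.4 mm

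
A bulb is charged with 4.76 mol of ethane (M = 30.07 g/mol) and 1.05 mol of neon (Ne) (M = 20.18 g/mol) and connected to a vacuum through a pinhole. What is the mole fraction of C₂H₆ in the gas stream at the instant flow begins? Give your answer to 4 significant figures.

0.7879

Each component's effusion rate ∝ (its partial pressure)·(1/√M) ∝ n_i/√M_i.
So x_C₂H₆ in the escaping gas = (n_C₂H₆/√M_C₂H₆) / Σ(n_i/√M_i)
= (4.76/√30.07) / (4.76/√30.07 + 1.05/√20.18) = 0.8680/(0.8680 + 0.2337) = 0.7879.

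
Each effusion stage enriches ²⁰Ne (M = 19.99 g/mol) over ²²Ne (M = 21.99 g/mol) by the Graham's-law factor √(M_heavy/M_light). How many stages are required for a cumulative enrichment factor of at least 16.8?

60

With α = √(21.99/19.99) per stage, ln α = ½ ln(1.10005) = 0.04768.
Need α^N ≥ 16.8 ⇒ N ≥ ln(16.8) / ln α = 2.821 / 0.04768 = 59.18.
Rounding up, N = 60 stages.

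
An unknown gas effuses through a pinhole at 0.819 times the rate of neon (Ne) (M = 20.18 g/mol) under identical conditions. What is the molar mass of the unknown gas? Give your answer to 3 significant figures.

30.1 g/mol

By Graham's law, rate_X/rate_Ne = √(M_Ne/M_X).
0.819 = √(20.18/M_X)
M_X = 20.18 / 0.819² = 20.18 / 0.6708 = 30.1 g/mol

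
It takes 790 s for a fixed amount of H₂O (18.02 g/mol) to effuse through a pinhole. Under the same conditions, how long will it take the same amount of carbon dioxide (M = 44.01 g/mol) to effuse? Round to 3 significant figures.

From Graham's law, t_CO₂/t_H₂O = √(M_CO₂/M_H₂O) = √(44.01/18.02) = √2.442 = 1.563.
So the time for CO₂ is 790 × 1.563 = 1230 s.

1230 s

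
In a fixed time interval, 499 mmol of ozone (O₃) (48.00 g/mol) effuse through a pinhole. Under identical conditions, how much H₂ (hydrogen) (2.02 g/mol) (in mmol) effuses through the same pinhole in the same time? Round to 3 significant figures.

From Graham's law, rate_H₂/rate_O₃ = √(M_O₃/M_H₂) = √(48.00/2.02) = √23.76 = 4.875.
So the amount for H₂ is 499 × 4.875 = 2430 mmol.

2430 mmol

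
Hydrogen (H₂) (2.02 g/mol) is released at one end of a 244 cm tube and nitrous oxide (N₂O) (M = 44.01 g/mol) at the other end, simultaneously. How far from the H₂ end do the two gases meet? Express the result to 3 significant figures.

Graham's law gives d_H₂/d_N₂O = rate_H₂/rate_N₂O = √(M_N₂O/M_H₂) = √(44.01/2.02) = 4.668.
With d_H₂ + d_N₂O = 244 cm, d_N₂O = 244/(1 + 4.668) = 43.05 cm.
d_H₂ = 244 − 43.05 = 201 cm.

201 cm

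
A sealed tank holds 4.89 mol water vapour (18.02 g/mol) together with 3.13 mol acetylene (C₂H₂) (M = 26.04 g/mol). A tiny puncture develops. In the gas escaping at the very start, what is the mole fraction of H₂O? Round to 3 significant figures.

Each component's effusion rate ∝ (its partial pressure)·(1/√M) ∝ n_i/√M_i.
x_H₂O(eff) = (n_H₂O/√M_H₂O) / (n_H₂O/√M_H₂O + n_C₂H₂/√M_C₂H₂)
= (4.89/√18.02) / (4.89/√18.02 + 3.13/√26.04) = 1.152/(1.152 + 0.6134) = 0.653.

0.653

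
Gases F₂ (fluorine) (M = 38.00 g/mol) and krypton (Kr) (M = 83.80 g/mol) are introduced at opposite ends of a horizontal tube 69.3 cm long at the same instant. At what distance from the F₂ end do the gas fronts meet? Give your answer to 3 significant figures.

41.4 cm

Distances travelled in equal time are proportional to diffusion rates, so d_F₂/d_Kr = √(M_Kr/M_F₂) = √(83.80/38.00) = 1.485.
With d_F₂ + d_Kr = 69.3 cm, d_Kr = 69.3/(1 + 1.485) = 27.89 cm.
d_F₂ = 69.3 − 27.89 = 41.4 cm.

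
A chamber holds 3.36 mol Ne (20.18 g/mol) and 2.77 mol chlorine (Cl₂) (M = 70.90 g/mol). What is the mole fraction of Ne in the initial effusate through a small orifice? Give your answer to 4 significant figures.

0.6945

The effusion rate of species i is ∝ p_i/√M_i ∝ n_i/√M_i.
So x_Ne in the escaping gas = (n_Ne/√M_Ne) / Σ(n_i/√M_i)
= (3.36/√20.18) / (3.36/√20.18 + 2.77/√70.90) = 0.7480/(0.7480 + 0.3290) = 0.6945.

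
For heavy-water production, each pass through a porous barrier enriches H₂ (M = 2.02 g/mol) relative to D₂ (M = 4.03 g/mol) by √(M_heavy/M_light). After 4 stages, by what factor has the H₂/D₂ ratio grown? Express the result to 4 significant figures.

Overall factor = α^4 with α = √(4.03/2.02), i.e. (4.03/2.02)^(4/2).
= 1.99505^2 = 3.980.

3.980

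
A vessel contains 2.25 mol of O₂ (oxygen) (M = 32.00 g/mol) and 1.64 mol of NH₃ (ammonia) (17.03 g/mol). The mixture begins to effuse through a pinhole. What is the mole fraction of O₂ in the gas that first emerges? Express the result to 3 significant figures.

0.500

Rate_i ∝ x_i/√M_i (Graham's law weighted by mole fraction), so the effusate composition follows n_i/√M_i.
x_O₂(eff) = (n_O₂/√M_O₂) / (n_O₂/√M_O₂ + n_NH₃/√M_NH₃)
= (2.25/√32.00) / (2.25/√32.00 + 1.64/√17.03) = 0.3977/(0.3977 + 0.3974) = 0.500.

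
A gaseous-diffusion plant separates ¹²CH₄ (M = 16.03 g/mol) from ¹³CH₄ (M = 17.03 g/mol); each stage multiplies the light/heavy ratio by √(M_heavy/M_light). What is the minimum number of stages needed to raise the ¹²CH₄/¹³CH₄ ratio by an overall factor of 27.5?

110

Per stage α = (17.03/16.03)^(1/2) = 1.06238^0.5, giving ln α = 0.03026.
Need α^N ≥ 27.5 ⇒ N ≥ ln(27.5) / ln α = 3.314 / 0.03026 = 109.53.
Rounding up, N = 110 stages.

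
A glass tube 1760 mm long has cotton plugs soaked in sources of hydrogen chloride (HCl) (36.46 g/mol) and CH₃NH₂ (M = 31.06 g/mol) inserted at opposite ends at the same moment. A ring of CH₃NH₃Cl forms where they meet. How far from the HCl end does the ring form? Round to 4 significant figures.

844.8 mm

Distances travelled in equal time are proportional to diffusion rates, so d_HCl/d_CH₃NH₂ = √(M_CH₃NH₂/M_HCl) = √(31.06/36.46) = 0.9230.
With d_HCl + d_CH₃NH₂ = 1760 mm, d_CH₃NH₂ = 1760/(1 + 0.9230) = 915.2 mm.
d_HCl = 1760 − 915.2 = 844.8 mm.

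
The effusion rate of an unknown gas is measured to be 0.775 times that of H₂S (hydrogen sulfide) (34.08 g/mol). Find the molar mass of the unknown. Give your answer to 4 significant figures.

56.74 g/mol

By Graham's law, rate_X/rate_H₂S = √(M_H₂S/M_X).
0.775 = √(34.08/M_X)
M_X = 34.08 / 0.775² = 34.08 / 0.6006 = 56.74 g/mol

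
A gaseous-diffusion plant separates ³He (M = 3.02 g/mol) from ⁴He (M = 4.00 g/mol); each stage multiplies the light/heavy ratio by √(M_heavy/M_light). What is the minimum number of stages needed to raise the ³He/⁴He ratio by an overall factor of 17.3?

Single-stage factor α = √(4.00/3.02), so ln α = ½ ln(1.32450) = 0.1405.
Need α^N ≥ 17.3 ⇒ N ≥ ln(17.3) / ln α = 2.851 / 0.1405 = 20.29.
Rounding up, N = 21 stages.

21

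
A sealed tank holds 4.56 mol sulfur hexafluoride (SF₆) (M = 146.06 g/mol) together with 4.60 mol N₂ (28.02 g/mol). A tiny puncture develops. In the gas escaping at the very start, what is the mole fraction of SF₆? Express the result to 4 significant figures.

0.3027

Effusion rate of each component ∝ n_i/√M_i (partial pressure × 1/√M).
So x_SF₆ in the escaping gas = (n_SF₆/√M_SF₆) / Σ(n_i/√M_i)
= (4.56/√146.06) / (4.56/√146.06 + 4.60/√28.02) = 0.3773/(0.3773 + 0.8690) = 0.3027.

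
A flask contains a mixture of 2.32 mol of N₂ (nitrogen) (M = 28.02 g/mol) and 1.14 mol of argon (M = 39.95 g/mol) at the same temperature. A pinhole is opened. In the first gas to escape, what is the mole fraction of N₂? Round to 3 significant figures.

0.708

Rate_i ∝ x_i/√M_i (Graham's law weighted by mole fraction), so the effusate composition follows n_i/√M_i.
x_N₂(eff) = (n_N₂/√M_N₂) / (n_N₂/√M_N₂ + n_Ar/√M_Ar)
= (2.32/√28.02) / (2.32/√28.02 + 1.14/√39.95) = 0.4383/(0.4383 + 0.1804) = 0.708.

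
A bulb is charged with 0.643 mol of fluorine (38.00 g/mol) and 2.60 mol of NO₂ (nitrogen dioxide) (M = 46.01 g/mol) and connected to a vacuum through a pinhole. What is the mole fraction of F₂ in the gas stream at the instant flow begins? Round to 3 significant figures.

Effusion rate of each component ∝ n_i/√M_i (partial pressure × 1/√M).
So x_F₂ in the escaping gas = (n_F₂/√M_F₂) / Σ(n_i/√M_i)
= (0.643/√38.00) / (0.643/√38.00 + 2.60/√46.01) = 0.1043/(0.1043 + 0.3833) = 0.214.

0.214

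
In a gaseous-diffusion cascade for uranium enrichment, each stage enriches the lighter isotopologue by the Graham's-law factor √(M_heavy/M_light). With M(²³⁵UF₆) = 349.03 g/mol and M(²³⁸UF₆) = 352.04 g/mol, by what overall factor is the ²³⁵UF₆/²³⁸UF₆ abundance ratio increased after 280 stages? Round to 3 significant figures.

After 280 stages the ratio has grown by (√(352.04/349.03))^280 = (352.04/349.03)^(280/2).
= 1.00862^140 = 3.33.

3.33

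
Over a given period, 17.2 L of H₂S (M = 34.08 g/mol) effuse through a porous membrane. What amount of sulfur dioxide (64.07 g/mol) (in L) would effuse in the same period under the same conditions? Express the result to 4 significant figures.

12.54 L

Using Graham's law: rate_SO₂/rate_H₂S = √(M_H₂S/M_SO₂) = √(34.08/64.07) = √0.5319 = 0.7293.
So the volume for SO₂ is 17.2 × 0.7293 = 12.54 L.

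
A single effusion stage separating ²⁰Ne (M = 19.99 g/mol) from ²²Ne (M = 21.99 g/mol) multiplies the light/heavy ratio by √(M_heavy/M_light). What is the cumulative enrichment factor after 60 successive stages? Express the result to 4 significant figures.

17.47

The single-stage factor is √(M_heavy/M_light), so 60 stages give [√(21.99/19.99)]^60 = (21.99/19.99)^(60/2).
= 1.10005^30 = 17.47.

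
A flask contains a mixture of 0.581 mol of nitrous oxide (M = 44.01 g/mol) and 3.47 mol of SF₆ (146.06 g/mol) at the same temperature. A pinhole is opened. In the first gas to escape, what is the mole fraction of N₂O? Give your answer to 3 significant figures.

0.234

Each component's effusion rate ∝ (its partial pressure)·(1/√M) ∝ n_i/√M_i.
So x_N₂O in the escaping gas = (n_N₂O/√M_N₂O) / Σ(n_i/√M_i)
= (0.581/√44.01) / (0.581/√44.01 + 3.47/√146.06) = 0.08758/(0.08758 + 0.2871) = 0.234.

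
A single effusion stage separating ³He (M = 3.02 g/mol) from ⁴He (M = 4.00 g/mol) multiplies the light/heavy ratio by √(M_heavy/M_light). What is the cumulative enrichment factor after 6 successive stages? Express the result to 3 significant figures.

2.32

Overall factor = α^6 with α = √(4.00/3.02), i.e. (4.00/3.02)^(6/2).
= 1.32450^3 = 2.32.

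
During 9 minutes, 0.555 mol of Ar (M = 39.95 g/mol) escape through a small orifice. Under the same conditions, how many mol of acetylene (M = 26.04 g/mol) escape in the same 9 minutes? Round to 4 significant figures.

0.6874 mol

Graham's law gives rate_C₂H₂/rate_Ar = √(M_Ar/M_C₂H₂) = √(39.95/26.04) = √1.534 = 1.239.
So the amount for C₂H₂ is 0.555 × 1.239 = 0.6874 mol.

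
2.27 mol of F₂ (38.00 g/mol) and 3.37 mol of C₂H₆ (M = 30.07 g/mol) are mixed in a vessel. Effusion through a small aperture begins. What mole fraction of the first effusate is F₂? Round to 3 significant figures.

Each component's effusion rate ∝ (its partial pressure)·(1/√M) ∝ n_i/√M_i.
So x_F₂ in the escaping gas = (n_F₂/√M_F₂) / Σ(n_i/√M_i)
= (2.27/√38.00) / (2.27/√38.00 + 3.37/√30.07) = 0.3682/(0.3682 + 0.6146) = 0.375.

0.375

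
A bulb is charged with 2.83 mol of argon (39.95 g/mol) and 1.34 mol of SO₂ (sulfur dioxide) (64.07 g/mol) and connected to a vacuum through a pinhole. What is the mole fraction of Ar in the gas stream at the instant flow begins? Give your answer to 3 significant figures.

0.728

Each component's effusion rate ∝ (its partial pressure)·(1/√M) ∝ n_i/√M_i.
Mole fraction of Ar in the effusate = (n_Ar/√M_Ar) / (n_Ar/√M_Ar + n_SO₂/√M_SO₂)
= (2.83/√39.95) / (2.83/√39.95 + 1.34/√64.07) = 0.4477/(0.4477 + 0.1674) = 0.728.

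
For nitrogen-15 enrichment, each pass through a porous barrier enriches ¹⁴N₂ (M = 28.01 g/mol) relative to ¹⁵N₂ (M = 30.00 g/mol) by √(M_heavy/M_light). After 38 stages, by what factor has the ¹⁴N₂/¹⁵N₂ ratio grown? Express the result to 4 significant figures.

The single-stage factor is √(M_heavy/M_light), so 38 stages give [√(30.00/28.01)]^38 = (30.00/28.01)^(38/2).
= 1.07105^19 = 3.684.

3.684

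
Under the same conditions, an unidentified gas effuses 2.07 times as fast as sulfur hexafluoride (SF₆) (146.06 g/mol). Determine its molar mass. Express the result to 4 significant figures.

From Graham's law, rate_X/rate_SF₆ = √(M_SF₆/M_X).
2.07 = √(146.06/M_X)
M_X = 146.06 / 2.07² = 146.06 / 4.285 = 34.09 g/mol

34.09 g/mol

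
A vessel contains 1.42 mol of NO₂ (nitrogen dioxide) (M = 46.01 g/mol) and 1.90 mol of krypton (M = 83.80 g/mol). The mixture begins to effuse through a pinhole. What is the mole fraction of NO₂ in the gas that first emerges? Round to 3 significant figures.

Rate_i ∝ x_i/√M_i (Graham's law weighted by mole fraction), so the effusate composition follows n_i/√M_i.
Mole fraction of NO₂ in the effusate = (n_NO₂/√M_NO₂) / (n_NO₂/√M_NO₂ + n_Kr/√M_Kr)
= (1.42/√46.01) / (1.42/√46.01 + 1.90/√83.80) = 0.2093/(0.2093 + 0.2076) = 0.502.

0.502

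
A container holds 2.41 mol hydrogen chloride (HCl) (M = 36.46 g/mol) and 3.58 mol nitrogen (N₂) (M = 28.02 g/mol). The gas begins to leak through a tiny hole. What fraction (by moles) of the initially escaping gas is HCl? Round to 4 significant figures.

Rate_i ∝ x_i/√M_i (Graham's law weighted by mole fraction), so the effusate composition follows n_i/√M_i.
Mole fraction of HCl in the effusate = (n_HCl/√M_HCl) / (n_HCl/√M_HCl + n_N₂/√M_N₂)
= (2.41/√36.46) / (2.41/√36.46 + 3.58/√28.02) = 0.3991/(0.3991 + 0.6763) = 0.3711.

0.3711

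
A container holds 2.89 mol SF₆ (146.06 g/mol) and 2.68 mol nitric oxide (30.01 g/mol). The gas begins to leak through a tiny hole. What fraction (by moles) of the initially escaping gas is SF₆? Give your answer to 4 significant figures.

0.3283

Rate_i ∝ x_i/√M_i (Graham's law weighted by mole fraction), so the effusate composition follows n_i/√M_i.
Mole fraction of SF₆ in the effusate = (n_SF₆/√M_SF₆) / (n_SF₆/√M_SF₆ + n_NO/√M_NO)
= (2.89/√146.06) / (2.89/√146.06 + 2.68/√30.01) = 0.2391/(0.2391 + 0.4892) = 0.3283.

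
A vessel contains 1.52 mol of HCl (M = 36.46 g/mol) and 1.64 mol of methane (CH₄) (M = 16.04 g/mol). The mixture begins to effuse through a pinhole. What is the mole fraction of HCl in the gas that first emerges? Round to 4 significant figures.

Each component's effusion rate ∝ (its partial pressure)·(1/√M) ∝ n_i/√M_i.
x_HCl(eff) = (n_HCl/√M_HCl) / (n_HCl/√M_HCl + n_CH₄/√M_CH₄)
= (1.52/√36.46) / (1.52/√36.46 + 1.64/√16.04) = 0.2517/(0.2517 + 0.4095) = 0.3807.

0.3807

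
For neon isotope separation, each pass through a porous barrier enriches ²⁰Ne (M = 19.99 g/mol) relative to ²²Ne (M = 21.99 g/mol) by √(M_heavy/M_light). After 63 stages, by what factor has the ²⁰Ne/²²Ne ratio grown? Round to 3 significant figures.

Overall factor = α^63 with α = √(21.99/19.99), i.e. (21.99/19.99)^(63/2).
= 1.10005^(63/2) = 20.2.

20.2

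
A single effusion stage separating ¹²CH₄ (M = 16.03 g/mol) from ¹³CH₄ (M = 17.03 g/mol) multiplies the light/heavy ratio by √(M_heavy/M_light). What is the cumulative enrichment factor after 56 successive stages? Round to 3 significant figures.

Overall factor = α^56 with α = √(17.03/16.03), i.e. (17.03/16.03)^(56/2).
= 1.06238^28 = 5.44.

5.44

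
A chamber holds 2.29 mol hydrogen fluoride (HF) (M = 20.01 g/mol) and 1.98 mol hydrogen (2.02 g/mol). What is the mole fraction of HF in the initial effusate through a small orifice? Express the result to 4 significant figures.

0.2687

The effusion rate of species i is ∝ p_i/√M_i ∝ n_i/√M_i.
Mole fraction of HF in the effusate = (n_HF/√M_HF) / (n_HF/√M_HF + n_H₂/√M_H₂)
= (2.29/√20.01) / (2.29/√20.01 + 1.98/√2.02) = 0.5119/(0.5119 + 1.393) = 0.2687.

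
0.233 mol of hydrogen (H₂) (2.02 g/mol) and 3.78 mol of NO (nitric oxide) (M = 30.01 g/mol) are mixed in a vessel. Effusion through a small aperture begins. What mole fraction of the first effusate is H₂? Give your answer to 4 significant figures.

Rate_i ∝ x_i/√M_i (Graham's law weighted by mole fraction), so the effusate composition follows n_i/√M_i.
x_H₂(eff) = (n_H₂/√M_H₂) / (n_H₂/√M_H₂ + n_NO/√M_NO)
= (0.233/√2.02) / (0.233/√2.02 + 3.78/√30.01) = 0.1639/(0.1639 + 0.6900) = 0.1920.

0.1920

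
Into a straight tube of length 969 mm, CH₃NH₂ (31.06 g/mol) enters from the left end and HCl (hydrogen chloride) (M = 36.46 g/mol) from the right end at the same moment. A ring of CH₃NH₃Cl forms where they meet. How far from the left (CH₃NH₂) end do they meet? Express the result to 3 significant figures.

The fronts meet when d_CH₃NH₂ + d_HCl = L with d_CH₃NH₂/d_HCl = √(M_HCl/M_CH₃NH₂) (Graham's law). Here √(M_HCl/M_CH₃NH₂) = √(36.46/31.06) = 1.083.
With d_CH₃NH₂ + d_HCl = 969 mm, d_HCl = 969/(1 + 1.083) = 465.1 mm.
d_CH₃NH₂ = 969 − 465.1 = 504 mm.

504 mm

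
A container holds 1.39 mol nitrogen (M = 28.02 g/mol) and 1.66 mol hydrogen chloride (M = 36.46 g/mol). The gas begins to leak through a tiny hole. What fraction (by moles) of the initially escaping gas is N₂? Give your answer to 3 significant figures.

Each component's effusion rate ∝ (its partial pressure)·(1/√M) ∝ n_i/√M_i.
x_N₂(eff) = (n_N₂/√M_N₂) / (n_N₂/√M_N₂ + n_HCl/√M_HCl)
= (1.39/√28.02) / (1.39/√28.02 + 1.66/√36.46) = 0.2626/(0.2626 + 0.2749) = 0.489.

0.489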